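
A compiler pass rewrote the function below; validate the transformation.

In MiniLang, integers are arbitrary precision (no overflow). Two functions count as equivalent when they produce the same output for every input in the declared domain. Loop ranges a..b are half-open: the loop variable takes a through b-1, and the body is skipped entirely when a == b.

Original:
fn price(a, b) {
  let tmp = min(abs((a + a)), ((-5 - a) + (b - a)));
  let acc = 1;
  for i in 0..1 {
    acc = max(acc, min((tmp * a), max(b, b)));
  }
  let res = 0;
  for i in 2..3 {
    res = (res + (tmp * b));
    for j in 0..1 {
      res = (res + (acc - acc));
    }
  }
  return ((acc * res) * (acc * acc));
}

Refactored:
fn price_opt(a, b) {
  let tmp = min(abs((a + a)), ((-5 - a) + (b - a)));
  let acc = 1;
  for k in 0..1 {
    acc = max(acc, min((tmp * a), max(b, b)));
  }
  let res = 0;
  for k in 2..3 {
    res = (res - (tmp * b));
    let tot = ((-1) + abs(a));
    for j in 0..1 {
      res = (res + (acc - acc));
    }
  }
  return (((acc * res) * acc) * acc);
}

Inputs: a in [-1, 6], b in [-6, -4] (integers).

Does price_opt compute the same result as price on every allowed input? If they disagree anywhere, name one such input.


Not equivalent: a=-1, b=-6 separates them (54 vs -54).
price: tmp = -9; acc = 1; [i=0]; acc = 1; res = 0; [i=2]; res = 54; [j=0]; res = 54; return 54
price_opt: tmp = -9; acc = 1; [k=0]; acc = 1; res = 0; [k=2]; res = -54; tot = 0; [j=0]; res = -54; return -54
verdict: not equivalent; witness: a=-1, b=-6


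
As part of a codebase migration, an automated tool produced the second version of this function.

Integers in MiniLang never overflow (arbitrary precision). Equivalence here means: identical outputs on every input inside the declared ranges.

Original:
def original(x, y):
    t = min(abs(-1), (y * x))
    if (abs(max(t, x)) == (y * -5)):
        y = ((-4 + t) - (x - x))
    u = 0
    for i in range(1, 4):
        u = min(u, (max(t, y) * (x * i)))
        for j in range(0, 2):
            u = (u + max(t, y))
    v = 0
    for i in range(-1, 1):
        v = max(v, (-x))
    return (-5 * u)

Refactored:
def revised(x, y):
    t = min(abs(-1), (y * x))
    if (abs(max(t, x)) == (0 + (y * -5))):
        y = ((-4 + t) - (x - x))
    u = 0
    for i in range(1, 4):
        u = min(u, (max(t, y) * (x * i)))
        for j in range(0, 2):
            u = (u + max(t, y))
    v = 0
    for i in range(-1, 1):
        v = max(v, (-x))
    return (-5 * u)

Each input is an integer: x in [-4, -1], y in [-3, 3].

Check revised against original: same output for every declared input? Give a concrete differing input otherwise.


This is a faithful refactor — arithmetic usage differs, and constant usage differs, but the computed results match everywhere.
Tracing x=-3, y=1: original: t becomes -3; next (abs(max(t, x)) == (y * -5)) evaluates to false; next u becomes 0; next at i=1:; next u becomes -3; next at j=0:; next u becomes -2; next at j=1:; next u becomes -1; next at i=2:; next u becomes -6; next at j=0:; next u becomes -5; next at j=1:; next u becomes -4; next at i=3:; next u becomes -9; next at j=0:; next u becomes -8; next at j=1:; next u becomes -7; next v becomes 0; next at i=-1:; next v becomes 3; next at i=0:; next v becomes 3; next final value 35 | revised: t becomes -3; next (abs(max(t, x)) == (0 + (y * -5))) evaluates to false; next u becomes 0; next at i=1:; next u becomes -3; next at j=0:; next u becomes -2; next at j=1:; next u becomes -1; next at i=2:; next u becomes -6; next at j=0:; next u becomes -5; next at j=1:; next u becomes -4; next at i=3:; next u becomes -9; next at j=0:; next u becomes -8; next at j=1:; next u becomes -7; next v becomes 0; next at i=-1:; next v becomes 3; next at i=0:; next v becomes 3; next final value 35 — matching result 35.
Across all 28 domain points the two functions coincide.
verdict: equivalent


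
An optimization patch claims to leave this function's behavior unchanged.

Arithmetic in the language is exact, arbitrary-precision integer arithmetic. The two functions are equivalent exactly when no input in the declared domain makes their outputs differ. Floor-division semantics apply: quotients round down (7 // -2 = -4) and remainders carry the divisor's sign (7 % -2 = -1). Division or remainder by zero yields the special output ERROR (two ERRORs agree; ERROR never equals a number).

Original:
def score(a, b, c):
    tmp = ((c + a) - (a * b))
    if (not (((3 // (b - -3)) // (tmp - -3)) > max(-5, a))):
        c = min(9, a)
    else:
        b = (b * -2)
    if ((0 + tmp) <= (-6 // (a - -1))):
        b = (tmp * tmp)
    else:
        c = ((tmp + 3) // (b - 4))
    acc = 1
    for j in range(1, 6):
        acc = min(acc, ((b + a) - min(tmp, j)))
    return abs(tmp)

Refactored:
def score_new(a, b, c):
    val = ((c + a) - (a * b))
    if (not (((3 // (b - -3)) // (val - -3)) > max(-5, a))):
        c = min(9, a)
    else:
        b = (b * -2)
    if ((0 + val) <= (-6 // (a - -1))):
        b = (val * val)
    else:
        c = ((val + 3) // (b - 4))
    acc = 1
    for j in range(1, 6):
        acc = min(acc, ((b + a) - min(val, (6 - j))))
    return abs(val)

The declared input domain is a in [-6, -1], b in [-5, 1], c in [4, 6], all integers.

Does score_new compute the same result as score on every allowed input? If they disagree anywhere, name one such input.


The two versions differ — the changes include arithmetic usage differs, and local variable names differ, and constant usage differs.
One worked example (a=-1, b=-5, c=4) — score: tmp := -2 | (not (((3 // (b - -3)) // (tmp - -3)) > max(-5, a))): true | c := -1 | divide-by-zero, output ERROR; score_new: val := -2 | (not (((3 // (b - -3)) // (val - -3)) > max(-5, a))): true | c := -1 | divide-by-zero, output ERROR; agreement on ERROR.
Every one of the 126 inputs gives matching results.
verdict: equivalent


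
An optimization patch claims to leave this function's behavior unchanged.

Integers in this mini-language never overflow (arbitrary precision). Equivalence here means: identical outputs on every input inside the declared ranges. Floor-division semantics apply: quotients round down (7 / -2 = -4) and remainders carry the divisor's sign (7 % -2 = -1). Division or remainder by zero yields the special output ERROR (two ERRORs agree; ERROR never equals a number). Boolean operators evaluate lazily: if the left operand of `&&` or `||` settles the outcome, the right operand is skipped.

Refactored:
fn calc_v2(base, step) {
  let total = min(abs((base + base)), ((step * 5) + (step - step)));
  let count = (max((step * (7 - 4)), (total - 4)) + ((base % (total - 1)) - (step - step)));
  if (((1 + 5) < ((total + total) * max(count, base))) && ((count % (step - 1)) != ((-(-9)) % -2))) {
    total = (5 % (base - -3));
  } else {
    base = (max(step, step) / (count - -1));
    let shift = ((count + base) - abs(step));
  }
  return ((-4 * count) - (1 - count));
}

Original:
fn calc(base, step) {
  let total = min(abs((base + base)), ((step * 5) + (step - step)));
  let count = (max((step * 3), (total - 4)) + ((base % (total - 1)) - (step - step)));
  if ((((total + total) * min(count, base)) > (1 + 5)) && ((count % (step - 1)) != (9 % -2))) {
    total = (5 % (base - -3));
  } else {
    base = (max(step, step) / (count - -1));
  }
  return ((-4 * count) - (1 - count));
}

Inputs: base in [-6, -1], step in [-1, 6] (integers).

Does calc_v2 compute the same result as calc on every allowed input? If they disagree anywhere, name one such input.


base=-6, step=1 yields -16 from calc but ERROR from calc_v2.
verdict: not equivalent; witness: base=-6, step=1


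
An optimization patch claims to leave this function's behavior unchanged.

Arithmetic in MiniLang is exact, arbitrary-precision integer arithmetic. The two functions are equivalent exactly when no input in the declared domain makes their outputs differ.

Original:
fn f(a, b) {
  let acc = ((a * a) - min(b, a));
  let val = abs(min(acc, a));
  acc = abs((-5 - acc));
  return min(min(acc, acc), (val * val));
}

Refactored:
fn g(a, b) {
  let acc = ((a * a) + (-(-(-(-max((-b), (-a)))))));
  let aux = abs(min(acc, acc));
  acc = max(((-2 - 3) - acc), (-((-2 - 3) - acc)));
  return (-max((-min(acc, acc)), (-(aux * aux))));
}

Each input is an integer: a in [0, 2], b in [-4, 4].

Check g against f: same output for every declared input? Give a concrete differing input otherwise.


Consider the input a=0, b=-4.
f: acc := 4 | val := 0 | acc := 9 | result 0
g: acc := 4 | aux := 4 | acc := 9 | result 9
0 != 9, so the rewrite changes behavior.
verdict: not equivalent; witness: a=0, b=-4


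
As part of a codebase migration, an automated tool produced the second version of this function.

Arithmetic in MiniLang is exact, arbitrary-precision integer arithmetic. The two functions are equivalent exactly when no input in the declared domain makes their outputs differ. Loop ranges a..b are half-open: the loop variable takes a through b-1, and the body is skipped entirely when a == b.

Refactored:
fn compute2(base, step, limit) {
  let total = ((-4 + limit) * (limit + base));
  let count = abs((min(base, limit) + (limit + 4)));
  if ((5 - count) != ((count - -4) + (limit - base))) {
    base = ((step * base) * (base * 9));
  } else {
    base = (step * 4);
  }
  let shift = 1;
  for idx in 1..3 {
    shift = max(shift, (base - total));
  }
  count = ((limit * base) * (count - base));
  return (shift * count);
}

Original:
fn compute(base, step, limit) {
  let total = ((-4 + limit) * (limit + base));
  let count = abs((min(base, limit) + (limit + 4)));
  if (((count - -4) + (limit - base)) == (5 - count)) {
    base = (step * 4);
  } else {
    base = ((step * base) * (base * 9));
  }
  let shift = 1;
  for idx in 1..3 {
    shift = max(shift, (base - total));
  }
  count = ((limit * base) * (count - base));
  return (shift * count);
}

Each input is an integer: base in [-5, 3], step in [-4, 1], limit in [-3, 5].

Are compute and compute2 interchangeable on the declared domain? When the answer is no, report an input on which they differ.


Side by side, the visible changes include: comparison usage differs.
As a probe, take base=1, step=-3, limit=3: compute runs total := -4 | count := 8 | (((count - -4) + (limit - base)) == (5 - count)): false | base := -27 | shift := 1 | iter idx=1: | shift := 1 | iter idx=2: | shift := 1 | count := -2835 | result -2835; compute2 runs total := -4 | count := 8 | ((5 - count) != ((count - -4) + (limit - base))): true | base := -27 | shift := 1 | iter idx=1: | shift := 1 | iter idx=2: | shift := 1 | count := -2835 | result -2835; both end at -2835.
Every one of the 486 inputs gives matching results.
verdict: equivalent


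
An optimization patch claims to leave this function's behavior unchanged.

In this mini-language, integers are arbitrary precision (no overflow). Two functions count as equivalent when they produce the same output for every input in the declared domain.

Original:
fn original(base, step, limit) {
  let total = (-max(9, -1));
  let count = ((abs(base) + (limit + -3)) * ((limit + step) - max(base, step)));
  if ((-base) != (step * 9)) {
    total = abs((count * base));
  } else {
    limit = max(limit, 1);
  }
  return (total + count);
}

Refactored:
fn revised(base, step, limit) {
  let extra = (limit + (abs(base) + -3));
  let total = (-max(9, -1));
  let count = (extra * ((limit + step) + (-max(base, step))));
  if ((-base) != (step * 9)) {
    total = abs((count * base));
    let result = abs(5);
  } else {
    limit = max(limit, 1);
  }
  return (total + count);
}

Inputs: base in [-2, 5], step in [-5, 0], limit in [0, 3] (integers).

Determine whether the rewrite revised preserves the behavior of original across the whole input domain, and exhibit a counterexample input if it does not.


Equivalent — the differences include constant usage differs; local variable names differ; arithmetic usage differs; statement counts differ; min/max/abs usage differs, yet no declared input distinguishes the two.
One worked example (base=4, step=-2, limit=0) — original: total becomes -9; next count becomes -6; next ((-base) != (step * 9)) evaluates to true; next total becomes 24; next final value 18; revised: extra becomes 1; next total becomes -9; next count becomes -6; next ((-base) != (step * 9)) evaluates to true; next total becomes 24; next result becomes 5; next final value 18; agreement on 18.
Sweeping the whole domain (192 inputs) finds no disagreement.
verdict: equivalent


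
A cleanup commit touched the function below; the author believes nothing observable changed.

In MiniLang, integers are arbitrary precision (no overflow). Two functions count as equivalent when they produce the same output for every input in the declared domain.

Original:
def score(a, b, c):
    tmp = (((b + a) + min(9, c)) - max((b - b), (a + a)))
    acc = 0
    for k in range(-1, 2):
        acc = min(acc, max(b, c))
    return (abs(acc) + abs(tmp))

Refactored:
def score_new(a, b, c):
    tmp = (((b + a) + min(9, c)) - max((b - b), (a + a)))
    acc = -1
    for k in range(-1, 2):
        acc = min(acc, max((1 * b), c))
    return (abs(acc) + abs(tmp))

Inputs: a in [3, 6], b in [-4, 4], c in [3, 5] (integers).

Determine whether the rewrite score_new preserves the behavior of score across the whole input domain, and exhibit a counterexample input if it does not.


The rewrite breaks on a=3, b=-4, c=3, where the results are 4 and 5.
score: tmp := -4 | acc := 0 | iter k=-1: | acc := 0 | iter k=0: | acc := 0 | iter k=1: | acc := 0 | result 4
score_new: tmp := -4 | acc := -1 | iter k=-1: | acc := -1 | iter k=0: | acc := -1 | iter k=1: | acc := -1 | result 5
verdict: not equivalent; witness: a=3, b=-4, c=3


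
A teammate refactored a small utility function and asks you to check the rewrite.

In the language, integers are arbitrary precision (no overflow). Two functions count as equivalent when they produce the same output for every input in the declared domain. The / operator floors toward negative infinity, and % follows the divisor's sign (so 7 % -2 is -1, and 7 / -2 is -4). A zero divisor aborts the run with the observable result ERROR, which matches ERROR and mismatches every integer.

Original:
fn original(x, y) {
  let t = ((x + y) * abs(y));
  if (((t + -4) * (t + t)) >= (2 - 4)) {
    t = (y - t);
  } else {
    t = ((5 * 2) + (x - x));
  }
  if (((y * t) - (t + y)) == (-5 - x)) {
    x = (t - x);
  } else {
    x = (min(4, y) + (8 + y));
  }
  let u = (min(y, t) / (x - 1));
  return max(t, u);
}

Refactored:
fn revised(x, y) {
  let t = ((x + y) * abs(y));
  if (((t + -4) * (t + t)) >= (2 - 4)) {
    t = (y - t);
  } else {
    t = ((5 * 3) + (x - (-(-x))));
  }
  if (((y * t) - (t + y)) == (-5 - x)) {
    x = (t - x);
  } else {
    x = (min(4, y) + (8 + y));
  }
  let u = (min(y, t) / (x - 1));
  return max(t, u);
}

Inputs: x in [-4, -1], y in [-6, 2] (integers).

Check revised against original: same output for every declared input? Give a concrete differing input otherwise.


x=-1, y=2 yields 10 from original but 15 from revised.
verdict: not equivalent; witness: x=-1, y=2


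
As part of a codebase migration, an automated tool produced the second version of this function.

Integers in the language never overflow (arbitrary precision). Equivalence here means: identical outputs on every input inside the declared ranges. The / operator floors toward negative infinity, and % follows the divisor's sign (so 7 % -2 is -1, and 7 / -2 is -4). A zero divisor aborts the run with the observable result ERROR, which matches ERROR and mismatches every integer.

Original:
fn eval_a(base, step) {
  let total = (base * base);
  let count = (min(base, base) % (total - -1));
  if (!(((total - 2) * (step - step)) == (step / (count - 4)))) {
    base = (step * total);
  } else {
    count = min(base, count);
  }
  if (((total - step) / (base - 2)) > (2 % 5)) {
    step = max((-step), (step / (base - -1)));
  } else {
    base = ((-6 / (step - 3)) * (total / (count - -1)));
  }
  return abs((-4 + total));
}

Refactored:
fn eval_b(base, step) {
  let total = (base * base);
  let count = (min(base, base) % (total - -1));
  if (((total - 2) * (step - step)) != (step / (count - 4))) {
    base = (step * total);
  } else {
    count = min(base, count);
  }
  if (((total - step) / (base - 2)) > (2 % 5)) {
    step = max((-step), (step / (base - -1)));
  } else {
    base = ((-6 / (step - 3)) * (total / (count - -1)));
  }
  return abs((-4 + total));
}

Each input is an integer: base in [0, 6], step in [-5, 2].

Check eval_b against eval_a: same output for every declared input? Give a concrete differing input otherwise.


This is a faithful refactor — boolean connective usage differs, plus comparison usage differs, but the computed results match everywhere.
Spot check at base=4, step=-3 — eval_a: total becomes 16; next count becomes 4; next hits division by zero so the output is ERROR. eval_b: total becomes 16; next count becomes 4; next hits division by zero so the output is ERROR. Both give ERROR.
An exhaustive pass over the 56 declared inputs shows identical outputs.
verdict: equivalent


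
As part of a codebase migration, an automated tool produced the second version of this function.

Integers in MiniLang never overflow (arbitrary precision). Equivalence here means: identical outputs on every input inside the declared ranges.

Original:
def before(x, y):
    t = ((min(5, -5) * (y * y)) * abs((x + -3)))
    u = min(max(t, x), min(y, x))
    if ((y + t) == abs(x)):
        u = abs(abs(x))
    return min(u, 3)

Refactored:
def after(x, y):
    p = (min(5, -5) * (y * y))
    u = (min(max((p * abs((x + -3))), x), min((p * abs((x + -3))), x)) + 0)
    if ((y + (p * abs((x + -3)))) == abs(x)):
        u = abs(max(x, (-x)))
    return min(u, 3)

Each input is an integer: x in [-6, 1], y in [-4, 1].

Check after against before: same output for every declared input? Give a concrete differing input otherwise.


Input x=-6, y=-4: -6 from before versus -720 from after.
verdict: not equivalent; witness: x=-6, y=-4


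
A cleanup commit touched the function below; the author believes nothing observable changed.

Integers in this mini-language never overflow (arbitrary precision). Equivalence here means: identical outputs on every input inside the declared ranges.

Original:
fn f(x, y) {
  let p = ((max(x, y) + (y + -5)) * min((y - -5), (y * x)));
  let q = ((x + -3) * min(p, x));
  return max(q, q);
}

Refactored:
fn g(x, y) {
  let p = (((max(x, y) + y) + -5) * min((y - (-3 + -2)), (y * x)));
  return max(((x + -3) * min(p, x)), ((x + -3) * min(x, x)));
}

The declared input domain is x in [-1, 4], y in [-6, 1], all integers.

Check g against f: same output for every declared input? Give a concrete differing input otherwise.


These are not equivalent — on x=4, y=0 the outputs split (0 vs 4).
f: p=0, then q=0, then returns 0
g: p=0, then returns 4
verdict: not equivalent; witness: x=4, y=0


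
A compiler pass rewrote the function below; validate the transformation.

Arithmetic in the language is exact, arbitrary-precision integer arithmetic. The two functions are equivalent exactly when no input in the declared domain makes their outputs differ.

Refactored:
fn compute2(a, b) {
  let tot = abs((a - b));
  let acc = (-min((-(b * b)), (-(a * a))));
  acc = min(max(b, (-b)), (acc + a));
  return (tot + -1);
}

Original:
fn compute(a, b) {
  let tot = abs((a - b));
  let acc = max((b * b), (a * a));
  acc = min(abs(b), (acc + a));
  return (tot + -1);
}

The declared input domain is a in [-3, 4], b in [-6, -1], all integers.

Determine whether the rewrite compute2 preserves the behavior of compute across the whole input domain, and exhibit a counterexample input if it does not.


This is a faithful refactor — min/max/abs usage differs, but the computed results match everywhere.
As a probe, take a=4, b=-6: compute runs tot becomes 10; next acc becomes 36; next acc becomes 6; next final value 9; compute2 runs tot becomes 10; next acc becomes 36; next acc becomes 6; next final value 9; both end at 9.
Sweeping the whole domain (48 inputs) finds no disagreement.
verdict: equivalent


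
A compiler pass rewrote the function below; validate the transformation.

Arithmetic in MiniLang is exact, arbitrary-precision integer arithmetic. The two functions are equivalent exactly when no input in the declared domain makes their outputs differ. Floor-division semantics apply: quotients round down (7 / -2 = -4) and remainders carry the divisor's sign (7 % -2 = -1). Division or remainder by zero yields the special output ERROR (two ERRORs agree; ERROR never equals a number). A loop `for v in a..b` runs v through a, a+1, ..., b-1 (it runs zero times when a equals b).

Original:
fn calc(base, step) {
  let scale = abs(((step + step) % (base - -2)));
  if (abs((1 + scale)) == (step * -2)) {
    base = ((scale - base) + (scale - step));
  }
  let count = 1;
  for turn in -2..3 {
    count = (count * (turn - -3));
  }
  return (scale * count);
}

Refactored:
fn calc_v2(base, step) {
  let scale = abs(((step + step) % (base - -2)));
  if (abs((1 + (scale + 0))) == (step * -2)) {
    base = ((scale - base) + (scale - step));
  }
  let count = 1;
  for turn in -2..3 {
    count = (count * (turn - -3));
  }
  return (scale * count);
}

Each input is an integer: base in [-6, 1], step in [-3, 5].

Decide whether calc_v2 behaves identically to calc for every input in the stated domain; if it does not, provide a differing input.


Equivalent — the differences include constant usage differs, arithmetic usage differs, yet no declared input distinguishes the two.
One worked example (base=-1, step=0) — calc: scale := 0 | (abs((1 + scale)) == (step * -2)): false | count := 1 | iter turn=-2: | count := 1 | iter turn=-1: | count := 2 | iter turn=0: | count := 6 | iter turn=1: | count := 24 | iter turn=2: | count := 120 | result 0; calc_v2: scale := 0 | (abs((1 + (scale + 0))) == (step * -2)): false | count := 1 | iter turn=-2: | count := 1 | iter turn=-1: | count := 2 | iter turn=0: | count := 6 | iter turn=1: | count := 24 | iter turn=2: | count := 120 | result 0; agreement on 0.
Across all 72 domain points the two functions coincide.
verdict: equivalent


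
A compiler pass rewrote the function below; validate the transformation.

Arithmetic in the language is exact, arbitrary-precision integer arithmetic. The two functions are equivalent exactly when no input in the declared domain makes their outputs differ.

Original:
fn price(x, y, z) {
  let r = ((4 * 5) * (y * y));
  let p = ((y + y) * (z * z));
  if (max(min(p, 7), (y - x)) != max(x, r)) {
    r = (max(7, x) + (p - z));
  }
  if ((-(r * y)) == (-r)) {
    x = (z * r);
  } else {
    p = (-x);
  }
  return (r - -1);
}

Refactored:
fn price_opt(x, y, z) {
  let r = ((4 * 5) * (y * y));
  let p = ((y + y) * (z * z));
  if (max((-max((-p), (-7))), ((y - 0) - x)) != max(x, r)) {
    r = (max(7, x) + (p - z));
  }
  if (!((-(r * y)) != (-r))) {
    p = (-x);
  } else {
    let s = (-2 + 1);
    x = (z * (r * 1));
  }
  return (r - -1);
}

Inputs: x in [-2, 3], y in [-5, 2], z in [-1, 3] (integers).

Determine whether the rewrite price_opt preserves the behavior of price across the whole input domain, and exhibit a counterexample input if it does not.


The one real change (`((-(r * y)) == (-r))` became `((-(r * y)) != (-r))`) has no effect anywhere in the declared ranges.
Tracing x=0, y=1, z=1: price: r=20, then p=2, then (max(min(p, 7), (y - x)) != max(x, r)) is true, then r=8, then ((-(r * y)) == (-r)) is true, then x=8, then returns 9 | price_opt: r=20, then p=2, then (max((-max((-p), (-7))), ((y - 0) - x)) != max(x, r)) is true, then r=8, then (!((-(r * y)) != (-r))) is true, then p=0, then returns 9 — matching result 9.
Across all 240 domain points the two functions coincide.
verdict: equivalent


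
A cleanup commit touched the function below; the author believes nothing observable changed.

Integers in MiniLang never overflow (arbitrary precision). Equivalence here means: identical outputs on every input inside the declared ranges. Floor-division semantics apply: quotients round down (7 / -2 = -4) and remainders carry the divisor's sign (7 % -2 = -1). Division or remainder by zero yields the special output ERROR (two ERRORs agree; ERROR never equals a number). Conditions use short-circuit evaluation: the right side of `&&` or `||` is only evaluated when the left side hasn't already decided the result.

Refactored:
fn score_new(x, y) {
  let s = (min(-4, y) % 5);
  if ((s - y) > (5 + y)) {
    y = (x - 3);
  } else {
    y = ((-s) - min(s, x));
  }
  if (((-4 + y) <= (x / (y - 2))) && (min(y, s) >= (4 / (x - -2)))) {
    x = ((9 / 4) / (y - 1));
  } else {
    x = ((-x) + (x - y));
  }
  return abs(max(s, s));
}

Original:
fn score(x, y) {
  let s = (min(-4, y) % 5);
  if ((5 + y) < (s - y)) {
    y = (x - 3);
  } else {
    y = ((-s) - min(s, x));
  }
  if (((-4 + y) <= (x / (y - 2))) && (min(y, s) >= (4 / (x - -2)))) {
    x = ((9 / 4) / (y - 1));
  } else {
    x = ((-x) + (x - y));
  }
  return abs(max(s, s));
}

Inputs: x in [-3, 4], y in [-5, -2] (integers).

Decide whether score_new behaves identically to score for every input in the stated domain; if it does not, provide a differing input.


Comparing the listings, the differences include: comparison usage differs.
Tracing x=4, y=-5: score: s = 0; ((5 + y) < (s - y)) -> true; y = 1; (((-4 + y) <= (x / (y - 2))) && (min(y, s) >= (4 / (x - -2)))) -> false; x = -1; return 0 | score_new: s = 0; ((s - y) > (5 + y)) -> true; y = 1; (((-4 + y) <= (x / (y - 2))) && (min(y, s) >= (4 / (x - -2)))) -> false; x = -1; return 0 — matching result 0.
Across all 32 domain points the two functions coincide.
verdict: equivalent


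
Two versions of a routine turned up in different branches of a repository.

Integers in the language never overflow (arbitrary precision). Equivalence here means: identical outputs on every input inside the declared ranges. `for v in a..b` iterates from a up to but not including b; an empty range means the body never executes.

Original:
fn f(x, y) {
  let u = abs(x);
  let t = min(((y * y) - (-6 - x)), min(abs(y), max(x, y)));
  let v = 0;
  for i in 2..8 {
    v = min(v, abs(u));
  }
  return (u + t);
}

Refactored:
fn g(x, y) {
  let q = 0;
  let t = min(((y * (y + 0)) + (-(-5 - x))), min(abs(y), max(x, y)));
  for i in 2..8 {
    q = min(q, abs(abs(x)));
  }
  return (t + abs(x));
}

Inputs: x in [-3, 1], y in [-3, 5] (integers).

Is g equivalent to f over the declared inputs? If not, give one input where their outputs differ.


The edit looks behavioral (`-6` became `-5`), but over these ranges it never changes the outcome.
One worked example (x=-1, y=2) — f: u = 1; t = 2; v = 0; [i=2]; v = 0; [i=3]; v = 0; [i=4]; v = 0; [i=5]; v = 0; [i=6]; v = 0; [i=7]; v = 0; return 3; g: q = 0; t = 2; [i=2]; q = 0; [i=3]; q = 0; [i=4]; q = 0; [i=5]; q = 0; [i=6]; q = 0; [i=7]; q = 0; return 3; agreement on 3.
An exhaustive pass over the 45 declared inputs shows identical outputs.
verdict: equivalent


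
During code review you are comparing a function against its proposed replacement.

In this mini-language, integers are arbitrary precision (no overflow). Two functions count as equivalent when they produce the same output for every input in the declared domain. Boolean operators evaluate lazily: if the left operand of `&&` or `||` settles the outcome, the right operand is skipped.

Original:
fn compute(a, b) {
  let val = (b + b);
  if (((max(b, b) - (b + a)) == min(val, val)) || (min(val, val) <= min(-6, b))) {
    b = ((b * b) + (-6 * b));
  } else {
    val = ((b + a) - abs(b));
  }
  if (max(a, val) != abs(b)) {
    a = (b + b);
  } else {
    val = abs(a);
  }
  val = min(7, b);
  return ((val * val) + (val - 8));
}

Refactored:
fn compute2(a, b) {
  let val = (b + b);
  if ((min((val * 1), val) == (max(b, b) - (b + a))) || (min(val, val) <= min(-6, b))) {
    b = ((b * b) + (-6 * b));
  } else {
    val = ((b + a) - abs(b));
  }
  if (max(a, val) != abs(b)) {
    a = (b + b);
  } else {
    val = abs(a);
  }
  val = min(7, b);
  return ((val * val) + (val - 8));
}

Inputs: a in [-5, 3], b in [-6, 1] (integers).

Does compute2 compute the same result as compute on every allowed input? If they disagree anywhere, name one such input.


Changes here: constant usage differs, and arithmetic usage differs; the full 72-point sweep finds no disagreement.
verdict: equivalent


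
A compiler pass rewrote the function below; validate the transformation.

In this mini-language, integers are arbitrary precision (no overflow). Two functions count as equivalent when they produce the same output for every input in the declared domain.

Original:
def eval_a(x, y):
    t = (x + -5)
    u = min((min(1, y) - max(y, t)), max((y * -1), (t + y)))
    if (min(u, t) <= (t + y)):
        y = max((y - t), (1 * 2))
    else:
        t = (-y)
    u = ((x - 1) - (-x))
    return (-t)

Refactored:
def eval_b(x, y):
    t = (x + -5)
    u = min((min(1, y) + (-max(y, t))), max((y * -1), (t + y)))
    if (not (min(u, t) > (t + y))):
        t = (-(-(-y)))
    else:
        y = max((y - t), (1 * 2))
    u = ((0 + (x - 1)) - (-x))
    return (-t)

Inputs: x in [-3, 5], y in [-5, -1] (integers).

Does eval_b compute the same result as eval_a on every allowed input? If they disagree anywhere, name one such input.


Take x=-3, y=-5.
eval_a: t becomes -8; next u becomes 0; next (min(u, t) <= (t + y)) evaluates to false; next t becomes 5; next u becomes -7; next final value -5
eval_b: t becomes -8; next u becomes 0; next (not (min(u, t) > (t + y))) evaluates to false; next y becomes 3; next u becomes -7; next final value 8
-5 vs 8 — the two versions disagree here.
verdict: not equivalent; witness: x=-3, y=-5


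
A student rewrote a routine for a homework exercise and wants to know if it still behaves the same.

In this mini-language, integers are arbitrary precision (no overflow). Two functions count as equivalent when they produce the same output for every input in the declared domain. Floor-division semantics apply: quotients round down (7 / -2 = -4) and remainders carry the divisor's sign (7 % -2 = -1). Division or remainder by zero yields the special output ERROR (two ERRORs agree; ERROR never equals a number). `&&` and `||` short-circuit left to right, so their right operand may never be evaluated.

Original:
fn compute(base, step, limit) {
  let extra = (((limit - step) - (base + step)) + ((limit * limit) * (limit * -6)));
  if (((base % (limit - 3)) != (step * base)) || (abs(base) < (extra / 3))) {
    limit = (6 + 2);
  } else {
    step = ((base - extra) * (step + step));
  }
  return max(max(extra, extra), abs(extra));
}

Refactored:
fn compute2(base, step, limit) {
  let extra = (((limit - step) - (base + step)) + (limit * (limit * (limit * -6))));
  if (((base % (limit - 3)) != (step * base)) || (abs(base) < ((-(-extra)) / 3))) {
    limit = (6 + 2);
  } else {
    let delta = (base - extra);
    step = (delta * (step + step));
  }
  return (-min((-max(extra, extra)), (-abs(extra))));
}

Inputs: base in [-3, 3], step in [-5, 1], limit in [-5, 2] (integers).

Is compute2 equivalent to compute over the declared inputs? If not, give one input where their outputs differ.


The two versions differ — the changes include statement counts differ; also local variable names differ; also min/max/abs usage differs.
Tracing base=2, step=-4, limit=0: compute: extra becomes 6; next (((base % (limit - 3)) != (step * base)) || (abs(base) < (extra / 3))) evaluates to true; next limit becomes 8; next final value 6 | compute2: extra becomes 6; next (((base % (limit - 3)) != (step * base)) || (abs(base) < ((-(-extra)) / 3))) evaluates to true; next limit becomes 8; next final value 6 — matching result 6.
Sweeping the whole domain (392 inputs) finds no disagreement.
verdict: equivalent


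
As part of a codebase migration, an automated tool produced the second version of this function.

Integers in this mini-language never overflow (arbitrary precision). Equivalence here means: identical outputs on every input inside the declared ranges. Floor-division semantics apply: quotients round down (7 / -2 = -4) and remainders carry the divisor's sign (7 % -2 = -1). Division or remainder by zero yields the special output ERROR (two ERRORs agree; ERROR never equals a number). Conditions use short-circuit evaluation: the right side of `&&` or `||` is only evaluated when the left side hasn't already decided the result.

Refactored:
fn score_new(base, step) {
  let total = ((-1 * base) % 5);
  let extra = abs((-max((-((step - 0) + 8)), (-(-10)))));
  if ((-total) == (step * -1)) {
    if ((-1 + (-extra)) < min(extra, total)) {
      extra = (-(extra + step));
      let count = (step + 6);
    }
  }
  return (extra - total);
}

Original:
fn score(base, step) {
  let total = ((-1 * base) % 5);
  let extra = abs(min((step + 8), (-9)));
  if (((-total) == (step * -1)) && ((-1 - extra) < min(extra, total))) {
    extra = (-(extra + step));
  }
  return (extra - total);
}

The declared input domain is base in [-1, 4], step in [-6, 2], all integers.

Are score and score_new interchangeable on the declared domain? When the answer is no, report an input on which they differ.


At base=-1, step=-6: score gives 8, score_new gives 9.
verdict: not equivalent; witness: base=-1, step=-6


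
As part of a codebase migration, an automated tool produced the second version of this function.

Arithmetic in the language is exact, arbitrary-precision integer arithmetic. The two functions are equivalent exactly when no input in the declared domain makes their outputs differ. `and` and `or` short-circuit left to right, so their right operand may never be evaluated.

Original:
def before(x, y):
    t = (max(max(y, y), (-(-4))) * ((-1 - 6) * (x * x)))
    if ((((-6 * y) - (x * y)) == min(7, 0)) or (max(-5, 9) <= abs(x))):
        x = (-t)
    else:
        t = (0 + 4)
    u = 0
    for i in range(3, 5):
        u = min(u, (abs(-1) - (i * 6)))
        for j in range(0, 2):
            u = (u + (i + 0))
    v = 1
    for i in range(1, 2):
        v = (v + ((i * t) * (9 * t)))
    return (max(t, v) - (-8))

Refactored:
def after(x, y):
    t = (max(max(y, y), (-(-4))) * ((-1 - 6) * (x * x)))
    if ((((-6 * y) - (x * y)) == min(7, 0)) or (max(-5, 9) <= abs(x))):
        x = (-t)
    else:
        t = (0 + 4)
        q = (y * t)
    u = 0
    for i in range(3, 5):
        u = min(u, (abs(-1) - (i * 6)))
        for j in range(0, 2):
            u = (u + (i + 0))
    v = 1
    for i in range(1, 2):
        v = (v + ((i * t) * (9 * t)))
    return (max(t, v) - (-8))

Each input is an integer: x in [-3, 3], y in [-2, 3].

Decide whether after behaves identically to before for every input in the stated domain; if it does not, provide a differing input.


Equivalent — the differences include statement counts differ, plus local variable names differ, plus arithmetic usage differs, yet no declared input distinguishes the two.
Tracing x=0, y=1: before: t = 0; ((((-6 * y) - (x * y)) == min(7, 0)) or (max(-5, 9) <= abs(x))) -> false; t = 4; u = 0; [i=3]; u = -17; [j=0]; u = -14; [j=1]; u = -11; [i=4]; u = -23; [j=0]; u = -19; [j=1]; u = -15; v = 1; [i=1]; v = 145; return 153 | after: t = 0; ((((-6 * y) - (x * y)) == min(7, 0)) or (max(-5, 9) <= abs(x))) -> false; t = 4; q = 4; u = 0; [i=3]; u = -17; [j=0]; u = -14; [j=1]; u = -11; [i=4]; u = -23; [j=0]; u = -19; [j=1]; u = -15; v = 1; [i=1]; v = 145; return 153 — matching result 153.
Sweeping the whole domain (42 inputs) finds no disagreement.
verdict: equivalent


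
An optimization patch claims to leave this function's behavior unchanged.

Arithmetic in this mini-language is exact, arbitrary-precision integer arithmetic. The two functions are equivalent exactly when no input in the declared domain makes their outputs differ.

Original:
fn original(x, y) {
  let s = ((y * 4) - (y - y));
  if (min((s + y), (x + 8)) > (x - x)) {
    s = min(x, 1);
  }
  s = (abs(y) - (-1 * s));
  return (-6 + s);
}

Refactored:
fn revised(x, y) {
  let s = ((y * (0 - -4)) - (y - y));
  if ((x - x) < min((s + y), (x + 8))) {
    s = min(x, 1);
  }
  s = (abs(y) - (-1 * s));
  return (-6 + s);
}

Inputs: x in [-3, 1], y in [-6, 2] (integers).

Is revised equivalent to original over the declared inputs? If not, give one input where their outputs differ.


Comparing the listings, the differences include: arithmetic usage differs, plus comparison usage differs, plus constant usage differs.
As a probe, take x=0, y=1: original runs s := 4 | (min((s + y), (x + 8)) > (x - x)): true | s := 0 | s := 1 | result -5; revised runs s := 4 | ((x - x) < min((s + y), (x + 8))): true | s := 0 | s := 1 | result -5; both end at -5.
Every one of the 45 inputs gives matching results.
verdict: equivalent


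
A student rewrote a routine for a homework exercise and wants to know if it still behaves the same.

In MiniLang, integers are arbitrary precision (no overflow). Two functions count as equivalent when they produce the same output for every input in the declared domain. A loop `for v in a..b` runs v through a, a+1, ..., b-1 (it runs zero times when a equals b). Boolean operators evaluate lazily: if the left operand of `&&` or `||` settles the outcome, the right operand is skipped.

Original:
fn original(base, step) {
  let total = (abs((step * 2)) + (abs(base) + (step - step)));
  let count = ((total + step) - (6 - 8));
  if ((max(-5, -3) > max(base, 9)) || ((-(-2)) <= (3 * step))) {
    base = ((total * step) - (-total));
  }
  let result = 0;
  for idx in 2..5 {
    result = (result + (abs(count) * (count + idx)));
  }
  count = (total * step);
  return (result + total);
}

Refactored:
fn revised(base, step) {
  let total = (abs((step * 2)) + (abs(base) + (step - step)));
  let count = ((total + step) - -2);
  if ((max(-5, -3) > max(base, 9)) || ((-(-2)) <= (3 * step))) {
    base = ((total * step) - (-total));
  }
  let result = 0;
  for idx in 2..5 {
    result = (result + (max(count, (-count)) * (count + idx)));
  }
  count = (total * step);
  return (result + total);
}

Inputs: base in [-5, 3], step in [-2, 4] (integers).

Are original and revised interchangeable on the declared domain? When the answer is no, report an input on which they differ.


Behavior is preserved: although min/max/abs usage differs; also arithmetic usage differs; also constant usage differs, the outputs never diverge.
Spot check at base=-4, step=1 — original: total = 6; count = 9; ((max(-5, -3) > max(base, 9)) || ((-(-2)) <= (3 * step))) -> true; base = 12; result = 0; [idx=2]; result = 99; [idx=3]; result = 207; [idx=4]; result = 324; count = 6; return 330. revised: total = 6; count = 9; ((max(-5, -3) > max(base, 9)) || ((-(-2)) <= (3 * step))) -> true; base = 12; result = 0; [idx=2]; result = 99; [idx=3]; result = 207; [idx=4]; result = 324; count = 6; return 330. Both give 330.
Checked all 63 inputs in the declared domain: the outputs agree on every one.
verdict: equivalent


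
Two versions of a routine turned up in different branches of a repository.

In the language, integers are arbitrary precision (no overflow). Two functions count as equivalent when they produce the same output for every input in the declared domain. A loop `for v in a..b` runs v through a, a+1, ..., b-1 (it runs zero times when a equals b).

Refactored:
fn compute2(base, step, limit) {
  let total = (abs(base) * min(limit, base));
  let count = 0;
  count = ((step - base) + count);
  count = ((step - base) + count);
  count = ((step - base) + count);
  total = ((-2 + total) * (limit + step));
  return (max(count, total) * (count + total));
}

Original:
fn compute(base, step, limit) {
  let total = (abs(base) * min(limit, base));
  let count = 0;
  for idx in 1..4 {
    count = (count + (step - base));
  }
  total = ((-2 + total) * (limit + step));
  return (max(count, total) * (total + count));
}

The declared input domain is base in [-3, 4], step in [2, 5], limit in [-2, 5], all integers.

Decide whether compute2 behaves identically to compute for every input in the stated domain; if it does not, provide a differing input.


Differences: loop structure differs, plus local variable names differ, plus arithmetic usage differs, plus statement counts differ — yet all 256 inputs agree.
verdict: equivalent


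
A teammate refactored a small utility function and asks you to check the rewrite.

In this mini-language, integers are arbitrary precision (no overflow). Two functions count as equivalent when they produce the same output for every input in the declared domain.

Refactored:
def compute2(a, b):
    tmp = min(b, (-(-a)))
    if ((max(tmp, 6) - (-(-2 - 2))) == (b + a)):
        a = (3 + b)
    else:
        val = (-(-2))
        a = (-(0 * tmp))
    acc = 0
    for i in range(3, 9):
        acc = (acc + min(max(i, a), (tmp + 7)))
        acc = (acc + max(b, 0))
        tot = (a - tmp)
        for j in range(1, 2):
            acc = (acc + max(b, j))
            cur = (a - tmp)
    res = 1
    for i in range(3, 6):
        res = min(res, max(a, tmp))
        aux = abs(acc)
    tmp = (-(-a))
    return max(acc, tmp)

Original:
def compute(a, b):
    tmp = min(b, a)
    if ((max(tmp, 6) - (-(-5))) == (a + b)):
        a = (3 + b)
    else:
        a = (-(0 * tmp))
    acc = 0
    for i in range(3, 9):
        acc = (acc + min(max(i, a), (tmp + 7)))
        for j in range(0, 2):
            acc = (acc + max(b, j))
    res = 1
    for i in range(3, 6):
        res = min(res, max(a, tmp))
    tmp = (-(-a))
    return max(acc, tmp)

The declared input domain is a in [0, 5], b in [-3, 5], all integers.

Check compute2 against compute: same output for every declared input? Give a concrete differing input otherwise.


There is a counterexample at a=0, b=1: 45 on one side, 44 on the other.
compute: tmp becomes 0; next ((max(tmp, 6) - (-(-5))) == (a + b)) evaluates to true; next a becomes 4; next acc becomes 0; next at i=3:; next acc becomes 4; next at j=0:; next acc becomes 5; next at j=1:; next acc becomes 6; next at i=4:; next acc becomes 10; next at j=0:; next acc becomes 11; next at j=1:; next acc becomes 12; next at i=5:; next acc becomes 17; next at j=0:; next acc becomes 18; next at j=1:; next acc becomes 19; next at i=6:; next acc becomes 25; next at j=0:; next acc becomes 26; next at j=1:; next acc becomes 27; next at i=7:; next acc becomes 34; next at j=0:; next acc becomes 35; next at j=1:; next acc becomes 36; next at i=8:; next acc becomes 43; next at j=0:; next acc becomes 44; next at j=1:; next acc becomes 45; next res becomes 1; next at i=3:; next res becomes 1; next at i=4:; next res becomes 1; next at i=5:; next res becomes 1; next tmp becomes 4; next final value 45
compute2: tmp becomes 0; next ((max(tmp, 6) - (-(-2 - 2))) == (b + a)) evaluates to false; next val becomes 2; next a becomes 0; next acc becomes 0; next at i=3:; next acc becomes 3; next acc becomes 4; next tot becomes 0; next at j=1:; next acc becomes 5; next cur becomes 0; next at i=4:; next acc becomes 9; next acc becomes 10; next tot becomes 0; next at j=1:; next acc becomes 11; next cur becomes 0; next at i=5:; next acc becomes 16; next acc becomes 17; next tot becomes 0; next at j=1:; next acc becomes 18; next cur becomes 0; next at i=6:; next acc becomes 24; next acc becomes 25; next tot becomes 0; next at j=1:; next acc becomes 26; next cur becomes 0; next at i=7:; next acc becomes 33; next acc becomes 34; next tot becomes 0; next at j=1:; next acc becomes 35; next cur becomes 0; next at i=8:; next acc becomes 42; next acc becomes 43; next tot becomes 0; next at j=1:; next acc becomes 44; next cur becomes 0; next res becomes 1; next at i=3:; next res becomes 0; next aux becomes 44; next at i=4:; next res becomes 0; next aux becomes 44; next at i=5:; next res becomes 0; next aux becomes 44; next tmp becomes 0; next final value 44
verdict: not equivalent; witness: a=0, b=1
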